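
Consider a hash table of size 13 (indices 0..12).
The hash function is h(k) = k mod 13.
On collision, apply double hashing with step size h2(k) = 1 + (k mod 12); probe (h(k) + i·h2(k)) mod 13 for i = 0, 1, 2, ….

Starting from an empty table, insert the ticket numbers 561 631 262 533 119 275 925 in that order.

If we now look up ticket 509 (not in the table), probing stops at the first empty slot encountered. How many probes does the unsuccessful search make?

2

561 hashes to 2; slot 2 is free -> place at 2.
631 hashes to 7; slot 7 is free -> place at 7.
262 hashes to 2, h2=11; 2 taken -> place at 0.
533 hashes to 0, h2=6; 0 taken -> place at 6.
119 hashes to 2, h2=12; 2 taken -> place at 1.
275 hashes to 2, h2=12; 2,1,0 taken -> place at 12.
925 hashes to 2, h2=2; 2 taken -> place at 4.
Table: [262, 119, 561, —, 925, —, 533, 631, —, —, —, —, 275]
Lookup 509: h=2, h2=6, probe 2,8 → slot 8 empty, not found.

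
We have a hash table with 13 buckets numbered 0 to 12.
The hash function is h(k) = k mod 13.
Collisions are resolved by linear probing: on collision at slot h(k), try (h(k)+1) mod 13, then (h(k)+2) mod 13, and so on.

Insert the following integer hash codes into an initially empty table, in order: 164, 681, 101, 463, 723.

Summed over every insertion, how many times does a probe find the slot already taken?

4

164: h=8 -> slot 8
681: h=5 -> slot 5
101: h=10 -> slot 10
463: h=8, probe 8,9 -> slot 9
723: h=8, probe 8,9,10,11 -> slot 11
Table: [-, -, -, -, -, 681, -, -, 164, 463, 101, 723, -]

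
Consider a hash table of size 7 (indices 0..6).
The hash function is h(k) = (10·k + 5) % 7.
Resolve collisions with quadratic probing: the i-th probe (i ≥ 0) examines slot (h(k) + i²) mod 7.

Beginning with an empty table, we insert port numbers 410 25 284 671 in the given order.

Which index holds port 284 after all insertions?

Insert 410: h=3, slot 3 empty -> index 3.
Insert 25: h=3, slot 3 occupied -> index 4.
Insert 284: h=3, slots 3,4 occupied -> index 0.
Insert 671: h=2, slot 2 empty -> index 2.
Table: [284, —, 671, 410, 25, —, —]

0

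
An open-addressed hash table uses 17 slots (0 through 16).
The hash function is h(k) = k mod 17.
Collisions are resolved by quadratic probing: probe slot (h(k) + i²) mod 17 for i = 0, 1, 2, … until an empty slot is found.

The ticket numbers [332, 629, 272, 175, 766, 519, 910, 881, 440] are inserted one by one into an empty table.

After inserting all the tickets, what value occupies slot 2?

332 hashes to 9; slot 9 is free -> place at 9.
629 hashes to 0; slot 0 is free -> place at 0.
272 hashes to 0; 0 taken -> place at 1.
175 hashes to 5; slot 5 is free -> place at 5.
766 hashes to 1; 1 taken -> place at 2.
519 hashes to 9; 9 taken -> place at 10.
910 hashes to 9; 9,10 taken -> place at 13.
881 hashes to 14; slot 14 is free -> place at 14.
440 hashes to 15; slot 15 is free -> place at 15.
Table: [629, 272, 766, ., ., 175, ., ., ., 332, 519, ., ., 910, 881, 440, .]

766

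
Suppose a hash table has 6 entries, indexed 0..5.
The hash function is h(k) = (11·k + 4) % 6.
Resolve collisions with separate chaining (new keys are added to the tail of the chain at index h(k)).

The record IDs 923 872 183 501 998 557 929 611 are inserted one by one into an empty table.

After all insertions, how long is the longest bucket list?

4

Insert 923: h=5, bucket 5 empty → new chain.
Insert 872: h=2, bucket 2 empty → new chain.
Insert 183: h=1, bucket 1 empty → new chain.
Insert 501: h=1, bucket 1 nonempty → append to chain.
Insert 998: h=2, bucket 2 nonempty → append to chain.
Insert 557: h=5, bucket 5 nonempty → append to chain.
Insert 929: h=5, bucket 5 nonempty → append to chain.
Insert 611: h=5, bucket 5 nonempty → append to chain.
Final buckets:
0: _
1: 183 -> 501
2: 872 -> 998
3: _
4: _
5: 923 -> 557 -> 929 -> 611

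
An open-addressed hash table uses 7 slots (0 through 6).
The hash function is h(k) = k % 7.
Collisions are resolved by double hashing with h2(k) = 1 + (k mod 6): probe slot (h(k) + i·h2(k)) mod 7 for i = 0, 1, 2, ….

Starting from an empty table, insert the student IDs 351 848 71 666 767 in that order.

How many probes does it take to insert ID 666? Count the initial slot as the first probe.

2

Insert 351: h=1, slot 1 empty -> index 1.
Insert 848: h=1, h2=3, slot 1 occupied -> index 4.
Insert 71: h=1, h2=6, slot 1 occupied -> index 0.
Insert 666: h=1, h2=1, slot 1 occupied -> index 2.
Insert 767: h=4, h2=6, slot 4 occupied -> index 3.
Table: [71, 351, 666, 767, 848, —, —]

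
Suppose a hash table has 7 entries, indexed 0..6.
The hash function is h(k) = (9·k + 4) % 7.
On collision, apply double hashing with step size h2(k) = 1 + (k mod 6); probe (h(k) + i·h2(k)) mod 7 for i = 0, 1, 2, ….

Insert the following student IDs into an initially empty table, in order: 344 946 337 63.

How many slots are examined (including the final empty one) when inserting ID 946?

2

344: h=6 -> slot 6
946: h=6, h2=5, probe 6,4 -> slot 4
337: h=6, h2=2, probe 6,1 -> slot 1
63: h=4, h2=4, probe 4,1,5 -> slot 5
Table: [_, 337, _, _, 946, 63, 344]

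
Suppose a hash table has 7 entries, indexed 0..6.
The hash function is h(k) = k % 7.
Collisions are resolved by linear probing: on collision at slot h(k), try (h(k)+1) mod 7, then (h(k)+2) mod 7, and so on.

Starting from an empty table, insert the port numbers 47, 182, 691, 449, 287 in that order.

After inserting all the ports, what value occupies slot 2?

47: h=5 => slot 5
182: h=0 => slot 0
691: h=5, probe 5,6 => slot 6
449: h=1 => slot 1
287: h=0, probe 0,1,2 => slot 2
Table: [182, 449, 287, _, _, 47, 691]

287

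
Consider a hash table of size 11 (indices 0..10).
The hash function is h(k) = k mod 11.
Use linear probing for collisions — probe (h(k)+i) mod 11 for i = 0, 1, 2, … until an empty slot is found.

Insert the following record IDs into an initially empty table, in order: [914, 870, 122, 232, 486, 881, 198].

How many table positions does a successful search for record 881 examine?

Insert 914: h=1, slot 1 empty -> index 1.
Insert 870: h=1, slot 1 occupied -> index 2.
Insert 122: h=1, slots 1,2 occupied -> index 3.
Insert 232: h=1, slots 1,2,3 occupied -> index 4.
Insert 486: h=2, slots 2,3,4 occupied -> index 5.
Insert 881: h=1, slots 1,2,3,4,5 occupied -> index 6.
Insert 198: h=0, slot 0 empty -> index 0.
Table: [198, 914, 870, 122, 232, 486, 881, _, _, _, _]
Lookup 881: h=1, probe 1,2,3,4,5,6 → found at 6.

6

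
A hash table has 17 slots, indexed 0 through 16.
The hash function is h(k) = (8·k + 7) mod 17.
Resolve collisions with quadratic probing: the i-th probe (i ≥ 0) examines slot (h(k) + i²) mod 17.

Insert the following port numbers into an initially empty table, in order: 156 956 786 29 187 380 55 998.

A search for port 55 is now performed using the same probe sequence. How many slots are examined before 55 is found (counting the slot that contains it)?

156 hashes to 14; slot 14 is free -> place at 14.
956 hashes to 5; slot 5 is free -> place at 5.
786 hashes to 5; 5 taken -> place at 6.
29 hashes to 1; slot 1 is free -> place at 1.
187 hashes to 7; slot 7 is free -> place at 7.
380 hashes to 4; slot 4 is free -> place at 4.
55 hashes to 5; 5,6 taken -> place at 9.
998 hashes to 1; 1 taken -> place at 2.
Table: [∅, 29, 998, ∅, 380, 956, 786, 187, ∅, 55, ∅, ∅, ∅, ∅, 156, ∅, ∅]
Lookup 55: h=5, probe 5,6,9 → found at 9.

3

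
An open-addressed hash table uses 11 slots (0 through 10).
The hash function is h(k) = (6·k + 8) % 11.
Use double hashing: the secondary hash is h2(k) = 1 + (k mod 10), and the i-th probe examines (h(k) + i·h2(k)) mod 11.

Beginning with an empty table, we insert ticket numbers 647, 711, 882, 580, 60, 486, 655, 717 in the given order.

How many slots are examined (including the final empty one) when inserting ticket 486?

Insert 647: h=7, slot 7 empty -> index 7.
Insert 711: h=6, slot 6 empty -> index 6.
Insert 882: h=9, slot 9 empty -> index 9.
Insert 580: h=1, slot 1 empty -> index 1.
Insert 60: h=5, slot 5 empty -> index 5.
Insert 486: h=9, h2=7, slots 9,5,1 occupied -> index 8.
Insert 655: h=0, slot 0 empty -> index 0.
Insert 717: h=9, h2=8, slots 9,6 occupied -> index 3.
Table: [655, 580, —, 717, —, 60, 711, 647, 486, 882, —]

4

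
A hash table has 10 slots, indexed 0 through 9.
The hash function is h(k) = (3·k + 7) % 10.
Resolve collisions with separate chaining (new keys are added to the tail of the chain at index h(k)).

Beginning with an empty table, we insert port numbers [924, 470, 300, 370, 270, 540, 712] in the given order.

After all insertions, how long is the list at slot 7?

5

924 -> bucket 9
470 -> bucket 7
300 -> bucket 7 (collision)
370 -> bucket 7 (collision)
270 -> bucket 7 (collision)
540 -> bucket 7 (collision)
712 -> bucket 3
Final buckets:
0: -
1: -
2: -
3: 712
4: -
5: -
6: -
7: 470 -> 300 -> 370 -> 270 -> 540
8: -
9: 924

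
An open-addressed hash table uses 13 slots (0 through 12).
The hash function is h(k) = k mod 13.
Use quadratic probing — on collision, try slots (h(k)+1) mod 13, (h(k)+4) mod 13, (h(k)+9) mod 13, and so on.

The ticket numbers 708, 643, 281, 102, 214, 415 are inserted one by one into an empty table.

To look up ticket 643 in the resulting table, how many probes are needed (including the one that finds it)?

2

708: h=6 => slot 6
643: h=6, probe 6,7 => slot 7
281: h=8 => slot 8
102: h=11 => slot 11
214: h=6, probe 6,7,10 => slot 10
415: h=12 => slot 12
Table: [∅, ∅, ∅, ∅, ∅, ∅, 708, 643, 281, ∅, 214, 102, 415]
Lookup 643: h=6, probe 6,7 → found at 7.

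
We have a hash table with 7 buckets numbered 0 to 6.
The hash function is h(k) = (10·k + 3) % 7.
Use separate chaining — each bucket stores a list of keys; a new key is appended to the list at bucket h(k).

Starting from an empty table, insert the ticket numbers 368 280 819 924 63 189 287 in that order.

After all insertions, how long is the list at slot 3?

6

368 → bucket 1
280 → bucket 3
819 → bucket 3 (collision)
924 → bucket 3 (collision)
63 → bucket 3 (collision)
189 → bucket 3 (collision)
287 → bucket 3 (collision)
Final buckets:
0: -
1: 368
2: -
3: 280 -> 819 -> 924 -> 63 -> 189 -> 287
4: -
5: -
6: -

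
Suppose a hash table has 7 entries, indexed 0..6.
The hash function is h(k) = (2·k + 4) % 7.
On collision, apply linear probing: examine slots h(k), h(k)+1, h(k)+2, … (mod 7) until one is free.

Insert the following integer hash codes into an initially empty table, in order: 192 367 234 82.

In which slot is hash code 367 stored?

Insert 192: h=3, slot 3 empty -> index 3.
Insert 367: h=3, slot 3 occupied -> index 4.
Insert 234: h=3, slots 3,4 occupied -> index 5.
Insert 82: h=0, slot 0 empty -> index 0.
Table: [82, _, _, 192, 367, 234, _]

4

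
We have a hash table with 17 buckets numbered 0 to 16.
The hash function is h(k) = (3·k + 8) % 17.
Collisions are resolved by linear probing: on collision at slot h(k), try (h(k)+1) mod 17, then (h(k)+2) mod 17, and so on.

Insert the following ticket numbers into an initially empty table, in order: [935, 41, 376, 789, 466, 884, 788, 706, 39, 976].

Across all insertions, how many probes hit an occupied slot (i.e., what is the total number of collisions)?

935: h=8 -> slot 8
41: h=12 -> slot 12
376: h=14 -> slot 14
789: h=12, probe 12,13 -> slot 13
466: h=12, probe 12,13,14,15 -> slot 15
884: h=8, probe 8,9 -> slot 9
788: h=9, probe 9,10 -> slot 10
706: h=1 -> slot 1
39: h=6 -> slot 6
976: h=12, probe 12,13,14,15,16 -> slot 16
Table: [., 706, ., ., ., ., 39, ., 935, 884, 788, ., 41, 789, 376, 466, 976]

10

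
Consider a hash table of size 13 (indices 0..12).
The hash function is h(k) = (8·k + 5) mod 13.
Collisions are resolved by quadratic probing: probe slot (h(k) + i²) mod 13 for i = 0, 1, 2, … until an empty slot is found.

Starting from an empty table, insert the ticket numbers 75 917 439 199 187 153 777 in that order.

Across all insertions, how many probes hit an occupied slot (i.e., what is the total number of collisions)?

8

75 hashes to 7; slot 7 is free -> place at 7.
917 hashes to 9; slot 9 is free -> place at 9.
439 hashes to 7; 7 taken -> place at 8.
199 hashes to 11; slot 11 is free -> place at 11.
187 hashes to 6; slot 6 is free -> place at 6.
153 hashes to 7; 7,8,11 taken -> place at 3.
777 hashes to 7; 7,8,11,3 taken -> place at 10.
Table: [∅, ∅, ∅, 153, ∅, ∅, 187, 75, 439, 917, 777, 199, ∅]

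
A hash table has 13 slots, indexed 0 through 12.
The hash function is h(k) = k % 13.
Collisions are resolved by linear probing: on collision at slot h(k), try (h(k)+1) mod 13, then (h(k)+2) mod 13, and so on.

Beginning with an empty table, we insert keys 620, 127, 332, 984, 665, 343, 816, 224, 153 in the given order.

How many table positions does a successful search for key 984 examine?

620 hashes to 9; slot 9 is free => place at 9.
127 hashes to 10; slot 10 is free => place at 10.
332 hashes to 7; slot 7 is free => place at 7.
984 hashes to 9; 9,10 taken => place at 11.
665 hashes to 2; slot 2 is free => place at 2.
343 hashes to 5; slot 5 is free => place at 5.
816 hashes to 10; 10,11 taken => place at 12.
224 hashes to 3; slot 3 is free => place at 3.
153 hashes to 10; 10,11,12 taken => place at 0.
Table: [153, ∅, 665, 224, ∅, 343, ∅, 332, ∅, 620, 127, 984, 816]
Lookup 984: h=9, probe 9,10,11 → found at 11.

3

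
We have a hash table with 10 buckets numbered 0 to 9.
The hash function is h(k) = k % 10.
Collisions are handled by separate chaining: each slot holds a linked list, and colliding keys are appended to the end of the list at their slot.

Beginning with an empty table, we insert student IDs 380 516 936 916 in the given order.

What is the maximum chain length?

Insert 380: h=0, bucket 0 empty -> new chain.
Insert 516: h=6, bucket 6 empty -> new chain.
Insert 936: h=6, bucket 6 nonempty -> append to chain.
Insert 916: h=6, bucket 6 nonempty -> append to chain.
Final buckets:
0: 380
1: ∅
2: ∅
3: ∅
4: ∅
5: ∅
6: 516 -> 936 -> 916
7: ∅
8: ∅
9: ∅

3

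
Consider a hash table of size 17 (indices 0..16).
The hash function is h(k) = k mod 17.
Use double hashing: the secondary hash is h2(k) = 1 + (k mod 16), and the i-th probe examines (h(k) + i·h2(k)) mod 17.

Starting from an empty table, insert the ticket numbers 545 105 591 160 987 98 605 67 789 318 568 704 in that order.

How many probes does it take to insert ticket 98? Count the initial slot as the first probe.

2

545: h=1 -> slot 1
105: h=3 -> slot 3
591: h=13 -> slot 13
160: h=7 -> slot 7
987: h=1, h2=12, probe 1,13,8 -> slot 8
98: h=13, h2=3, probe 13,16 -> slot 16
605: h=10 -> slot 10
67: h=16, h2=4, probe 16,3,7,11 -> slot 11
789: h=7, h2=6, probe 7,13,2 -> slot 2
318: h=12 -> slot 12
568: h=7, h2=9, probe 7,16,8,0 -> slot 0
704: h=7, h2=1, probe 7,8,9 -> slot 9
Table: [568, 545, 789, 105, ., ., ., 160, 987, 704, 605, 67, 318, 591, ., ., 98]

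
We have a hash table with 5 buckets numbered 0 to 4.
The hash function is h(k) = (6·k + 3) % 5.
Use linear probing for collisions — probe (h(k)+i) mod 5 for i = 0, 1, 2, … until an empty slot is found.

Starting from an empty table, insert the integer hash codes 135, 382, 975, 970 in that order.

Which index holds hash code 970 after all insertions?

135: h=3 => slot 3
382: h=0 => slot 0
975: h=3, probe 3,4 => slot 4
970: h=3, probe 3,4,0,1 => slot 1
Table: [382, 970, —, 135, 975]

1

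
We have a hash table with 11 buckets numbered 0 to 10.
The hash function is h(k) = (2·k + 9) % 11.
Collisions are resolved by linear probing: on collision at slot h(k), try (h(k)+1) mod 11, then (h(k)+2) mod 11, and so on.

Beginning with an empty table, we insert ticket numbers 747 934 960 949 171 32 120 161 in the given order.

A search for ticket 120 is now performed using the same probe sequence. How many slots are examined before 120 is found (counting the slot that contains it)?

5

747 hashes to 7; slot 7 is free => place at 7.
934 hashes to 7; 7 taken => place at 8.
960 hashes to 4; slot 4 is free => place at 4.
949 hashes to 4; 4 taken => place at 5.
171 hashes to 10; slot 10 is free => place at 10.
32 hashes to 7; 7,8 taken => place at 9.
120 hashes to 7; 7,8,9,10 taken => place at 0.
161 hashes to 1; slot 1 is free => place at 1.
Table: [120, 161, ., ., 960, 949, ., 747, 934, 32, 171]
Lookup 120: h=7, probe 7,8,9,10,0 → found at 0.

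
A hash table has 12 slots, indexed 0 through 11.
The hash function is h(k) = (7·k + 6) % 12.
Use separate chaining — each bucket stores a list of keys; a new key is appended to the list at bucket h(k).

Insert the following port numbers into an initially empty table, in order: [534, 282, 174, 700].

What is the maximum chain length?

534 → bucket 0
282 → bucket 0 (collision)
174 → bucket 0 (collision)
700 → bucket 10
Final buckets:
0: 534 -> 282 -> 174
1: —
2: —
3: —
4: —
5: —
6: —
7: —
8: —
9: —
10: 700
11: —

3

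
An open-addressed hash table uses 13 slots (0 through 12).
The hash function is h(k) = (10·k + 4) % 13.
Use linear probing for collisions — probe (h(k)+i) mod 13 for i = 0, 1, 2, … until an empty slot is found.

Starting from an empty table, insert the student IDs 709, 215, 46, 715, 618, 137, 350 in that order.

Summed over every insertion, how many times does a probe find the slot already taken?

Insert 709: h=9, slot 9 empty → index 9.
Insert 215: h=9, slot 9 occupied → index 10.
Insert 46: h=9, slots 9,10 occupied → index 11.
Insert 715: h=4, slot 4 empty → index 4.
Insert 618: h=9, slots 9,10,11 occupied → index 12.
Insert 137: h=9, slots 9,10,11,12 occupied → index 0.
Insert 350: h=7, slot 7 empty → index 7.
Table: [137, -, -, -, 715, -, -, 350, -, 709, 215, 46, 618]

10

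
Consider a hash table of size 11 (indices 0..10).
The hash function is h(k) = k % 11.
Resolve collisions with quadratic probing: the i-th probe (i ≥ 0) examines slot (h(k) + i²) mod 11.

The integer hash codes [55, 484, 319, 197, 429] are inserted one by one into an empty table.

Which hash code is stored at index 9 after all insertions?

429

Insert 55: h=0, slot 0 empty → index 0.
Insert 484: h=0, slot 0 occupied → index 1.
Insert 319: h=0, slots 0,1 occupied → index 4.
Insert 197: h=10, slot 10 empty → index 10.
Insert 429: h=0, slots 0,1,4 occupied → index 9.
Table: [55, 484, ∅, ∅, 319, ∅, ∅, ∅, ∅, 429, 197]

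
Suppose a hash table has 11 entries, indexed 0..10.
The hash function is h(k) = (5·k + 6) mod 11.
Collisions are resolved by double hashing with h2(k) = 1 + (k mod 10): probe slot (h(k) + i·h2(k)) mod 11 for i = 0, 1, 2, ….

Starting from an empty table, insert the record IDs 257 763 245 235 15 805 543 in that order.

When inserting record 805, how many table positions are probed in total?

257: h=4 => slot 4
763: h=4, h2=4, probe 4,8 => slot 8
245: h=10 => slot 10
235: h=4, h2=6, probe 4,10,5 => slot 5
15: h=4, h2=6, probe 4,10,5,0 => slot 0
805: h=5, h2=6, probe 5,0,6 => slot 6
543: h=4, h2=4, probe 4,8,1 => slot 1
Table: [15, 543, —, —, 257, 235, 805, —, 763, —, 245]

3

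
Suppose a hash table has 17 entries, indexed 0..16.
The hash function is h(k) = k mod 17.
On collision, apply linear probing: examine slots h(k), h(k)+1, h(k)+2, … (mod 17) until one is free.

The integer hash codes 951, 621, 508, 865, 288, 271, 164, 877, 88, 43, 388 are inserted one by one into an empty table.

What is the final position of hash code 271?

951 hashes to 16; slot 16 is free => place at 16.
621 hashes to 9; slot 9 is free => place at 9.
508 hashes to 15; slot 15 is free => place at 15.
865 hashes to 15; 15,16 taken => place at 0.
288 hashes to 16; 16,0 taken => place at 1.
271 hashes to 16; 16,0,1 taken => place at 2.
164 hashes to 11; slot 11 is free => place at 11.
877 hashes to 10; slot 10 is free => place at 10.
88 hashes to 3; slot 3 is free => place at 3.
43 hashes to 9; 9,10,11 taken => place at 12.
388 hashes to 14; slot 14 is free => place at 14.
Table: [865, 288, 271, 88, ., ., ., ., ., 621, 877, 164, 43, ., 388, 508, 951]

2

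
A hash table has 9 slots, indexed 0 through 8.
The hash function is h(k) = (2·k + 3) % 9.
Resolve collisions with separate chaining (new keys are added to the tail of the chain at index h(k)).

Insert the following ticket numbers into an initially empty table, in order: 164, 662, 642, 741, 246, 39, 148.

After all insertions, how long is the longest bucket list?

4

164 → bucket 7
662 → bucket 4
642 → bucket 0
741 → bucket 0 (collision)
246 → bucket 0 (collision)
39 → bucket 0 (collision)
148 → bucket 2
Final buckets:
0: 642 -> 741 -> 246 -> 39
1: —
2: 148
3: —
4: 662
5: —
6: —
7: 164
8: —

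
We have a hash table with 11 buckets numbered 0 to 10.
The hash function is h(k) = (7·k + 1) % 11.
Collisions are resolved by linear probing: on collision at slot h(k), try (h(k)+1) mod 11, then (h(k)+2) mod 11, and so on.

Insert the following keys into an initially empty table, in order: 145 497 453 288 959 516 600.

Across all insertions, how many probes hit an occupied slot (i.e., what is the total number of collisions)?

14

Insert 145: h=4, slot 4 empty → index 4.
Insert 497: h=4, slot 4 occupied → index 5.
Insert 453: h=4, slots 4,5 occupied → index 6.
Insert 288: h=4, slots 4,5,6 occupied → index 7.
Insert 959: h=4, slots 4,5,6,7 occupied → index 8.
Insert 516: h=5, slots 5,6,7,8 occupied → index 9.
Insert 600: h=10, slot 10 empty → index 10.
Table: [., ., ., ., 145, 497, 453, 288, 959, 516, 600]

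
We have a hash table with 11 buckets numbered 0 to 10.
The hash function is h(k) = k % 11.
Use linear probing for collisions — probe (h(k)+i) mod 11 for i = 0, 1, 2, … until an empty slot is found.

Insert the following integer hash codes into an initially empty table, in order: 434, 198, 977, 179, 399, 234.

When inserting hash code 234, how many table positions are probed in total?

434: h=5 → slot 5
198: h=0 → slot 0
977: h=9 → slot 9
179: h=3 → slot 3
399: h=3, probe 3,4 → slot 4
234: h=3, probe 3,4,5,6 → slot 6
Table: [198, ., ., 179, 399, 434, 234, ., ., 977, .]

4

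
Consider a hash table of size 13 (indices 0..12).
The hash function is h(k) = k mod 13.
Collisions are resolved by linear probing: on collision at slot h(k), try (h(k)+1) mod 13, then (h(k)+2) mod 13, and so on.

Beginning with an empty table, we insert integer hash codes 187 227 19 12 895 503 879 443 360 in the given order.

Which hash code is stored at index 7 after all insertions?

187: h=5 -> slot 5
227: h=6 -> slot 6
19: h=6, probe 6,7 -> slot 7
12: h=12 -> slot 12
895: h=11 -> slot 11
503: h=9 -> slot 9
879: h=8 -> slot 8
443: h=1 -> slot 1
360: h=9, probe 9,10 -> slot 10
Table: [—, 443, —, —, —, 187, 227, 19, 879, 503, 360, 895, 12]

19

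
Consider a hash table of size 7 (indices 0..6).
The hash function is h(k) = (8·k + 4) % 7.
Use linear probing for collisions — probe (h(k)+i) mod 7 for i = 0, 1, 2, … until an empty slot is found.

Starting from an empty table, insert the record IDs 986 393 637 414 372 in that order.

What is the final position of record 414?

Insert 986: h=3, slot 3 empty => index 3.
Insert 393: h=5, slot 5 empty => index 5.
Insert 637: h=4, slot 4 empty => index 4.
Insert 414: h=5, slot 5 occupied => index 6.
Insert 372: h=5, slots 5,6 occupied => index 0.
Table: [372, ∅, ∅, 986, 637, 393, 414]

6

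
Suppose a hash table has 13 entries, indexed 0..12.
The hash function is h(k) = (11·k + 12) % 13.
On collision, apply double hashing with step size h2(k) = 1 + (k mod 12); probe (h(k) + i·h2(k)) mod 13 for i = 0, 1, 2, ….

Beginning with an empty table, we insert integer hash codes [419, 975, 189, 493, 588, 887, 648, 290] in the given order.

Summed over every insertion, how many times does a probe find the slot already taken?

2

419: h=6 => slot 6
975: h=12 => slot 12
189: h=11 => slot 11
493: h=1 => slot 1
588: h=6, h2=1, probe 6,7 => slot 7
887: h=6, h2=12, probe 6,5 => slot 5
648: h=3 => slot 3
290: h=4 => slot 4
Table: [—, 493, —, 648, 290, 887, 419, 588, —, —, —, 189, 975]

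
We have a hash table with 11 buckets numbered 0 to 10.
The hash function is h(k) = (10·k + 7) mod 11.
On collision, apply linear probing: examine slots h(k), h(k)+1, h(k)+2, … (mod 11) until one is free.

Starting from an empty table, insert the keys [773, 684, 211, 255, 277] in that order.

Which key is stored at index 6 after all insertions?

773 hashes to 4; slot 4 is free -> place at 4.
684 hashes to 5; slot 5 is free -> place at 5.
211 hashes to 5; 5 taken -> place at 6.
255 hashes to 5; 5,6 taken -> place at 7.
277 hashes to 5; 5,6,7 taken -> place at 8.
Table: [., ., ., ., 773, 684, 211, 255, 277, ., .]

211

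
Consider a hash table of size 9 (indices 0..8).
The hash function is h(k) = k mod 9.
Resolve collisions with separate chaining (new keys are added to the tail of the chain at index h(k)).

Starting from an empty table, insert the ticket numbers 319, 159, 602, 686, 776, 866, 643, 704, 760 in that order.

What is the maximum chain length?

Insert 319: h=4, bucket 4 empty → new chain.
Insert 159: h=6, bucket 6 empty → new chain.
Insert 602: h=8, bucket 8 empty → new chain.
Insert 686: h=2, bucket 2 empty → new chain.
Insert 776: h=2, bucket 2 nonempty → append to chain.
Insert 866: h=2, bucket 2 nonempty → append to chain.
Insert 643: h=4, bucket 4 nonempty → append to chain.
Insert 704: h=2, bucket 2 nonempty → append to chain.
Insert 760: h=4, bucket 4 nonempty → append to chain.
Final buckets:
0: .
1: .
2: 686 -> 776 -> 866 -> 704
3: .
4: 319 -> 643 -> 760
5: .
6: 159
7: .
8: 602

4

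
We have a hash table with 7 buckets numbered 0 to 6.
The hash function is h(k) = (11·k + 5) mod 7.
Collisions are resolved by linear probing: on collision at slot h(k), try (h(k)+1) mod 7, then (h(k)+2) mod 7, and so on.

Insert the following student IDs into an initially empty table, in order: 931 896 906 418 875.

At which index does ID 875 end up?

0

931 hashes to 5; slot 5 is free -> place at 5.
896 hashes to 5; 5 taken -> place at 6.
906 hashes to 3; slot 3 is free -> place at 3.
418 hashes to 4; slot 4 is free -> place at 4.
875 hashes to 5; 5,6 taken -> place at 0.
Table: [875, —, —, 906, 418, 931, 896]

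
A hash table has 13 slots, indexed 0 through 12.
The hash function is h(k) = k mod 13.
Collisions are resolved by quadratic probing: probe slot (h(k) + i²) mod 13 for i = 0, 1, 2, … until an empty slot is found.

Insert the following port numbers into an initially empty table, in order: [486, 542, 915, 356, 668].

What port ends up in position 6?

Insert 486: h=5, slot 5 empty => index 5.
Insert 542: h=9, slot 9 empty => index 9.
Insert 915: h=5, slot 5 occupied => index 6.
Insert 356: h=5, slots 5,6,9 occupied => index 1.
Insert 668: h=5, slots 5,6,9,1 occupied => index 8.
Table: [_, 356, _, _, _, 486, 915, _, 668, 542, _, _, _]

915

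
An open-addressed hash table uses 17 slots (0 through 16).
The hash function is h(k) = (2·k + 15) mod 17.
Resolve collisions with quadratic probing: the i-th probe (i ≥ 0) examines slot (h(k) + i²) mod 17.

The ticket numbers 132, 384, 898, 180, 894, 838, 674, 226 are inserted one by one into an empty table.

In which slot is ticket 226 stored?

12

Insert 132: h=7, slot 7 empty → index 7.
Insert 384: h=1, slot 1 empty → index 1.
Insert 898: h=9, slot 9 empty → index 9.
Insert 180: h=1, slot 1 occupied → index 2.
Insert 894: h=1, slots 1,2 occupied → index 5.
Insert 838: h=8, slot 8 empty → index 8.
Insert 674: h=3, slot 3 empty → index 3.
Insert 226: h=8, slots 8,9 occupied → index 12.
Table: [., 384, 180, 674, ., 894, ., 132, 838, 898, ., ., 226, ., ., ., .]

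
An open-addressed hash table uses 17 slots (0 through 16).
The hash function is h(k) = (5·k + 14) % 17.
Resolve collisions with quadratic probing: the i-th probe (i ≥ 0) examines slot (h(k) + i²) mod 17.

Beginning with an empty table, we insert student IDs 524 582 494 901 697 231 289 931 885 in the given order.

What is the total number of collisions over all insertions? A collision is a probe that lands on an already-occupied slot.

524: h=16 → slot 16
582: h=0 → slot 0
494: h=2 → slot 2
901: h=14 → slot 14
697: h=14, probe 14,15 → slot 15
231: h=13 → slot 13
289: h=14, probe 14,15,1 → slot 1
931: h=11 → slot 11
885: h=2, probe 2,3 → slot 3
Table: [582, 289, 494, 885, ., ., ., ., ., ., ., 931, ., 231, 901, 697, 524]

4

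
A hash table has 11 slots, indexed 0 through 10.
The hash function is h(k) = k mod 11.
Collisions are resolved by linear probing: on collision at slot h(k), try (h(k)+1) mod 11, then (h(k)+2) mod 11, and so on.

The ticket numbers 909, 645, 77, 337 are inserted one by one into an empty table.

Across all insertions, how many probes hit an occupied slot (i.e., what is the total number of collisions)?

909: h=7 -> slot 7
645: h=7, probe 7,8 -> slot 8
77: h=0 -> slot 0
337: h=7, probe 7,8,9 -> slot 9
Table: [77, -, -, -, -, -, -, 909, 645, 337, -]

3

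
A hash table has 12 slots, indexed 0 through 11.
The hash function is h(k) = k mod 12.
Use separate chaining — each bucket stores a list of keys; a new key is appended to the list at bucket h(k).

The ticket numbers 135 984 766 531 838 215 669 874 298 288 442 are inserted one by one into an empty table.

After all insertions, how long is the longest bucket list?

5

135 → bucket 3
984 → bucket 0
766 → bucket 10
531 → bucket 3 (collision)
838 → bucket 10 (collision)
215 → bucket 11
669 → bucket 9
874 → bucket 10 (collision)
298 → bucket 10 (collision)
288 → bucket 0 (collision)
442 → bucket 10 (collision)
Final buckets:
0: 984 -> 288
1: _
2: _
3: 135 -> 531
4: _
5: _
6: _
7: _
8: _
9: 669
10: 766 -> 838 -> 874 -> 298 -> 442
11: 215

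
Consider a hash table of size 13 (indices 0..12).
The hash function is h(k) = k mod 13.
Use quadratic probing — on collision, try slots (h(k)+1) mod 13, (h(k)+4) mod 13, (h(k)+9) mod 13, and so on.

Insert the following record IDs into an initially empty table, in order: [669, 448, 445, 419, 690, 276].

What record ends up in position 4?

419

669: h=6 -> slot 6
448: h=6, probe 6,7 -> slot 7
445: h=3 -> slot 3
419: h=3, probe 3,4 -> slot 4
690: h=1 -> slot 1
276: h=3, probe 3,4,7,12 -> slot 12
Table: [∅, 690, ∅, 445, 419, ∅, 669, 448, ∅, ∅, ∅, ∅, 276]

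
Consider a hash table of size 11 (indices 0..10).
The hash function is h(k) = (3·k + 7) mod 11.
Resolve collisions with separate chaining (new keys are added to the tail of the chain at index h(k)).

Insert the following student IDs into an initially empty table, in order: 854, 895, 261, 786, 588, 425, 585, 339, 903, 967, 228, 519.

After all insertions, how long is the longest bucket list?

2

854 -> bucket 6
895 -> bucket 8
261 -> bucket 9
786 -> bucket 0
588 -> bucket 0 (collision)
425 -> bucket 6 (collision)
585 -> bucket 2
339 -> bucket 1
903 -> bucket 10
967 -> bucket 4
228 -> bucket 9 (collision)
519 -> bucket 2 (collision)
Final buckets:
0: 786 -> 588
1: 339
2: 585 -> 519
3: ∅
4: 967
5: ∅
6: 854 -> 425
7: ∅
8: 895
9: 261 -> 228
10: 903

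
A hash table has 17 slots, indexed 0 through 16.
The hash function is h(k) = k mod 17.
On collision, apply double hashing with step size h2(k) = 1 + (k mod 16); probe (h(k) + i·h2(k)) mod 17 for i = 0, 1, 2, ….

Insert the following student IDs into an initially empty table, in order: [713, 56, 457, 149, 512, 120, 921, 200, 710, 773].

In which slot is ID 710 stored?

10

Insert 713: h=16, slot 16 empty → index 16.
Insert 56: h=5, slot 5 empty → index 5.
Insert 457: h=15, slot 15 empty → index 15.
Insert 149: h=13, slot 13 empty → index 13.
Insert 512: h=2, slot 2 empty → index 2.
Insert 120: h=1, slot 1 empty → index 1.
Insert 921: h=3, slot 3 empty → index 3.
Insert 200: h=13, h2=9, slots 13,5 occupied → index 14.
Insert 710: h=13, h2=7, slots 13,3 occupied → index 10.
Insert 773: h=8, slot 8 empty → index 8.
Table: [., 120, 512, 921, ., 56, ., ., 773, ., 710, ., ., 149, 200, 457, 713]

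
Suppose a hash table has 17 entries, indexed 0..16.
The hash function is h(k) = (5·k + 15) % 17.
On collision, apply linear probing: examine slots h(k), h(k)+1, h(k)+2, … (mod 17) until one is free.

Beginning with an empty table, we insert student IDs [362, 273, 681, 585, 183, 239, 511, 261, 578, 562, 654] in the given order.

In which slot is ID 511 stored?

7

Insert 362: h=6, slot 6 empty -> index 6.
Insert 273: h=3, slot 3 empty -> index 3.
Insert 681: h=3, slot 3 occupied -> index 4.
Insert 585: h=16, slot 16 empty -> index 16.
Insert 183: h=12, slot 12 empty -> index 12.
Insert 239: h=3, slots 3,4 occupied -> index 5.
Insert 511: h=3, slots 3,4,5,6 occupied -> index 7.
Insert 261: h=11, slot 11 empty -> index 11.
Insert 578: h=15, slot 15 empty -> index 15.
Insert 562: h=3, slots 3,4,5,6,7 occupied -> index 8.
Insert 654: h=4, slots 4,5,6,7,8 occupied -> index 9.
Table: [—, —, —, 273, 681, 239, 362, 511, 562, 654, —, 261, 183, —, —, 578, 585]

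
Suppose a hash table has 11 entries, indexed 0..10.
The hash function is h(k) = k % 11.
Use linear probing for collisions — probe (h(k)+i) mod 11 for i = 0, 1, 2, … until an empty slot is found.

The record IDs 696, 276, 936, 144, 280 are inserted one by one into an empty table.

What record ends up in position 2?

696 hashes to 3; slot 3 is free => place at 3.
276 hashes to 1; slot 1 is free => place at 1.
936 hashes to 1; 1 taken => place at 2.
144 hashes to 1; 1,2,3 taken => place at 4.
280 hashes to 5; slot 5 is free => place at 5.
Table: [∅, 276, 936, 696, 144, 280, ∅, ∅, ∅, ∅, ∅]

936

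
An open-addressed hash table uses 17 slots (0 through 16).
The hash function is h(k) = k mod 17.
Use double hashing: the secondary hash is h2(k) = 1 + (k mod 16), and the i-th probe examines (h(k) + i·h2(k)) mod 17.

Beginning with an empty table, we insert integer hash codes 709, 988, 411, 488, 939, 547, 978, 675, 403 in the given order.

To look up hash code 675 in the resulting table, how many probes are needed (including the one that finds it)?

5

Insert 709: h=12, slot 12 empty -> index 12.
Insert 988: h=2, slot 2 empty -> index 2.
Insert 411: h=3, slot 3 empty -> index 3.
Insert 488: h=12, h2=9, slot 12 occupied -> index 4.
Insert 939: h=4, h2=12, slot 4 occupied -> index 16.
Insert 547: h=3, h2=4, slot 3 occupied -> index 7.
Insert 978: h=9, slot 9 empty -> index 9.
Insert 675: h=12, h2=4, slots 12,16,3,7 occupied -> index 11.
Insert 403: h=12, h2=4, slots 12,16,3,7,11 occupied -> index 15.
Table: [-, -, 988, 411, 488, -, -, 547, -, 978, -, 675, 709, -, -, 403, 939]
Lookup 675: h=12, h2=4, probe 12,16,3,7,11 → found at 11.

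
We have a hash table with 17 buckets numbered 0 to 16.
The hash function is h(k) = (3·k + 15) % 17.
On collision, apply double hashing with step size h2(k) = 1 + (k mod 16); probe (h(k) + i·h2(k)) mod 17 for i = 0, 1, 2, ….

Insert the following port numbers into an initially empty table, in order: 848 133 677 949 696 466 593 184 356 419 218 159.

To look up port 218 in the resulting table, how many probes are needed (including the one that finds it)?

4

Insert 848: h=9, slot 9 empty => index 9.
Insert 133: h=6, slot 6 empty => index 6.
Insert 677: h=6, h2=6, slot 6 occupied => index 12.
Insert 949: h=6, h2=6, slots 6,12 occupied => index 1.
Insert 696: h=12, h2=9, slot 12 occupied => index 4.
Insert 466: h=2, slot 2 empty => index 2.
Insert 593: h=9, h2=2, slot 9 occupied => index 11.
Insert 184: h=6, h2=9, slot 6 occupied => index 15.
Insert 356: h=12, h2=5, slot 12 occupied => index 0.
Insert 419: h=14, slot 14 empty => index 14.
Insert 218: h=6, h2=11, slots 6,0,11 occupied => index 5.
Insert 159: h=16, slot 16 empty => index 16.
Table: [356, 949, 466, _, 696, 218, 133, _, _, 848, _, 593, 677, _, 419, 184, 159]
Lookup 218: h=6, h2=11, probe 6,0,11,5 → found at 5.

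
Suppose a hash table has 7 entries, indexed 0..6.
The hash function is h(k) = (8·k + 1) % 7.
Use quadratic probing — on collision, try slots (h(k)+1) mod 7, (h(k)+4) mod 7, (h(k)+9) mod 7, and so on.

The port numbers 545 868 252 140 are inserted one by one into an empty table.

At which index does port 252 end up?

2

545 hashes to 0; slot 0 is free => place at 0.
868 hashes to 1; slot 1 is free => place at 1.
252 hashes to 1; 1 taken => place at 2.
140 hashes to 1; 1,2 taken => place at 5.
Table: [545, 868, 252, ∅, ∅, 140, ∅]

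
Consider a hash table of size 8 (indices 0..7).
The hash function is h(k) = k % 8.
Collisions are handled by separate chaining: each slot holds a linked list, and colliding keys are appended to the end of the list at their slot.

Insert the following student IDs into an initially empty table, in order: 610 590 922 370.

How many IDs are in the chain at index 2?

610 → bucket 2
590 → bucket 6
922 → bucket 2 (collision)
370 → bucket 2 (collision)
Final buckets:
0: —
1: —
2: 610 -> 922 -> 370
3: —
4: —
5: —
6: 590
7: —

3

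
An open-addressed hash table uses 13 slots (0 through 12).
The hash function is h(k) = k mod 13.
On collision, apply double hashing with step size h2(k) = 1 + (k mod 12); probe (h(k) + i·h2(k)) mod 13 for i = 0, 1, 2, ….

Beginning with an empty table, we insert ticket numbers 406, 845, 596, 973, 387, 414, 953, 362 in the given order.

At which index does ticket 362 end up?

1

Insert 406: h=3, slot 3 empty -> index 3.
Insert 845: h=0, slot 0 empty -> index 0.
Insert 596: h=11, slot 11 empty -> index 11.
Insert 973: h=11, h2=2, slots 11,0 occupied -> index 2.
Insert 387: h=10, slot 10 empty -> index 10.
Insert 414: h=11, h2=7, slot 11 occupied -> index 5.
Insert 953: h=4, slot 4 empty -> index 4.
Insert 362: h=11, h2=3, slot 11 occupied -> index 1.
Table: [845, 362, 973, 406, 953, 414, ∅, ∅, ∅, ∅, 387, 596, ∅]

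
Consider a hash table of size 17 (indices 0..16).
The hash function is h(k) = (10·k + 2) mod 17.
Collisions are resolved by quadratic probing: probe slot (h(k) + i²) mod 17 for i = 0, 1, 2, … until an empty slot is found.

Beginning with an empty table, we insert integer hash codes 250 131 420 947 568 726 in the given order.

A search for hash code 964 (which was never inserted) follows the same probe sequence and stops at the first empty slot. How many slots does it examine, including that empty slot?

Insert 250: h=3, slot 3 empty -> index 3.
Insert 131: h=3, slot 3 occupied -> index 4.
Insert 420: h=3, slots 3,4 occupied -> index 7.
Insert 947: h=3, slots 3,4,7 occupied -> index 12.
Insert 568: h=4, slot 4 occupied -> index 5.
Insert 726: h=3, slots 3,4,7,12 occupied -> index 2.
Table: [_, _, 726, 250, 131, 568, _, 420, _, _, _, _, 947, _, _, _, _]
Lookup 964: h=3, probe 3,4,7,12,2,11 → slot 11 empty, not found.

6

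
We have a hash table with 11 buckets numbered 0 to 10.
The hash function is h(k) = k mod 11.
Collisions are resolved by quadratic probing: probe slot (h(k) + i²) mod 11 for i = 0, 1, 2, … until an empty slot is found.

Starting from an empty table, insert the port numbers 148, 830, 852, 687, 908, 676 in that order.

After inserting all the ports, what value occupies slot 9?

852

148: h=5 → slot 5
830: h=5, probe 5,6 → slot 6
852: h=5, probe 5,6,9 → slot 9
687: h=5, probe 5,6,9,3 → slot 3
908: h=6, probe 6,7 → slot 7
676: h=5, probe 5,6,9,3,10 → slot 10
Table: [—, —, —, 687, —, 148, 830, 908, —, 852, 676]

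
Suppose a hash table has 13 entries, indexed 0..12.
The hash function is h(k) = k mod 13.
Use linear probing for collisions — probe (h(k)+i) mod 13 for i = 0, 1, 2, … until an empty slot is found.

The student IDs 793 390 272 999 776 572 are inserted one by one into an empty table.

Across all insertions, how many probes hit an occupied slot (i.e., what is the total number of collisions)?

Insert 793: h=0, slot 0 empty => index 0.
Insert 390: h=0, slot 0 occupied => index 1.
Insert 272: h=12, slot 12 empty => index 12.
Insert 999: h=11, slot 11 empty => index 11.
Insert 776: h=9, slot 9 empty => index 9.
Insert 572: h=0, slots 0,1 occupied => index 2.
Table: [793, 390, 572, ∅, ∅, ∅, ∅, ∅, ∅, 776, ∅, 999, 272]

3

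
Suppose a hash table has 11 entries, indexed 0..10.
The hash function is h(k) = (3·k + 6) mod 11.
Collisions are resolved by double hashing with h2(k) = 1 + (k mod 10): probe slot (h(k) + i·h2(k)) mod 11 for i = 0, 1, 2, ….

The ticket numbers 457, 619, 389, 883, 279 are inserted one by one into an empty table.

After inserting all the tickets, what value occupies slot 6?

457 hashes to 2; slot 2 is free → place at 2.
619 hashes to 4; slot 4 is free → place at 4.
389 hashes to 7; slot 7 is free → place at 7.
883 hashes to 4, h2=4; 4 taken → place at 8.
279 hashes to 7, h2=10; 7 taken → place at 6.
Table: [., ., 457, ., 619, ., 279, 389, 883, ., .]

279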